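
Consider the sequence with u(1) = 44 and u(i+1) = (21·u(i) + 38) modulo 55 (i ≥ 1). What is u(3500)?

16

Computing terms: u(1) = 44,  u(2) = 27,  u(3) = 0,  u(4) = 38,  u(5) = 11,  u(6) = 49,  u(7) = 22,  u(8) = 5,  u(9) = 33,  u(10) = 16,  u(11) = 44.
Since u(11) = u(1) = 44, the sequence is periodic with period 10.
So u(3500) = u(1 + ((3500-1) mod 10)) = u(10) = 16.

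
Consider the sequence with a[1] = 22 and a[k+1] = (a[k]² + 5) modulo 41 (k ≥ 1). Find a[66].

We have a[1] = 22; a[2] = 38; a[3] = 14; a[4] = 37; a[5] = 21; a[6] = 36; a[7] = 30; a[8] = 3; a[9] = 14.
Since a[9] = a[3] = 14, the sequence is eventually periodic: after a pre-period of length 2 it cycles with period 6.
For k ≥ 3, a[k] depends only on (k - 3) mod 6. (66 - 3) mod 6 = 3, so a[66] = a[6] = 36.

36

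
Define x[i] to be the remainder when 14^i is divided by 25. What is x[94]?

x[1] = 14; x[2] = 21; x[3] = 19; x[4] = 16; x[5] = 24; x[6] = 11; x[7] = 4; x[8] = 6; x[9] = 9; x[10] = 1; x[11] = 14.
The sequence repeats with period 10.
(94 - 1) mod 10 = 3, so x[94] = x[4] = 16.

16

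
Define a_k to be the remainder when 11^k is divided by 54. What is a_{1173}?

We have a_0 = 1; a_1 = 11; a_2 = 13; a_3 = 35; a_4 = 7; a_5 = 23; a_6 = 37; a_7 = 29; a_8 = 49; a_9 = 53; a_{10} = 43; a_{11} = 41; a_{12} = 19; a_{13} = 47; a_{14} = 31; a_{15} = 17; a_{16} = 25; a_{17} = 5; a_{18} = 1.
The sequence repeats with period 18.
(1173 - 0) mod 18 = 3, so a_{1173} = a_3 = 35.

35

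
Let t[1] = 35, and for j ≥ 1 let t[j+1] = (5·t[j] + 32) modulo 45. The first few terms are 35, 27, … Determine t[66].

42

Computing terms: t[1] = 35,  t[2] = 27,  t[3] = 32,  t[4] = 12,  t[5] = 2,  t[6] = 42,  t[7] = 17,  t[8] = 27.
Since t[8] = t[2] = 27, the sequence is eventually periodic: after a pre-period of length 1 it cycles with period 6.
For j ≥ 2, t[j] depends only on (j - 2) mod 6. (66 - 2) mod 6 = 4, so t[66] = t[6] = 42.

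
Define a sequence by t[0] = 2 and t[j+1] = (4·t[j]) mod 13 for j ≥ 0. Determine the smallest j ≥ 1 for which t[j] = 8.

We have t[0] = 2,  t[1] = 8,  t[2] = 6,  t[3] = 11,  t[4] = 5,  t[5] = 7,  t[6] = 2.
Since t[6] = t[0] = 2, the sequence is periodic with period 6.
The value 8 first appears (with j ≥ 1) at t[1].

1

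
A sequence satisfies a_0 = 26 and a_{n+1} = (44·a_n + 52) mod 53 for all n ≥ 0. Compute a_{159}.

a_0 = 26, a_1 = 30, a_2 = 47, a_3 = 0, a_4 = 52, a_5 = 8, a_6 = 33, a_7 = 20, a_8 = 31, a_9 = 38, a_{10} = 28, a_{11} = 12, a_{12} = 50, a_{13} = 26.
Since a_{13} = a_0 = 26, the sequence is periodic with period 13.
So a_{159} = a_{0 + ((159-0) mod 13)} = a_3 = 0.

0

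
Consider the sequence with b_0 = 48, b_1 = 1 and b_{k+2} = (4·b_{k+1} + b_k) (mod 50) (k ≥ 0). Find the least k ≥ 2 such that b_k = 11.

5

Computing terms: b_0 = 48, b_1 = 1, b_2 = 2, b_3 = 9, b_4 = 38, b_5 = 11, b_6 = 32, b_7 = 39, b_8 = 38, b_9 = 41, b_{10} = 2, b_{11} = 49, b_{12} = 48, b_{13} = 41, b_{14} = 12, b_{15} = 39, b_{16} = 18, b_{17} = 11, b_{18} = 12, b_{19} = 9, b_{20} = 48, b_{21} = 1.
The sequence repeats with period 20.
The value 11 first appears (with k ≥ 2) at b_5.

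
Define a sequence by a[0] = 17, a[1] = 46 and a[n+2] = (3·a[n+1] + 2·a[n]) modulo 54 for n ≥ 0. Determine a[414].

10

Listing terms: a[0] = 17; a[1] = 46; a[2] = 10; a[3] = 14; a[4] = 8; a[5] = 52; a[6] = 10; a[7] = 26; a[8] = 44; a[9] = 22; a[10] = 46; a[11] = 20; a[12] = 44; a[13] = 10; a[14] = 10; a[15] = 50; a[16] = 8; a[17] = 16; a[18] = 10; a[19] = 8; a[20] = 44; a[21] = 40; a[22] = 46; a[23] = 2; a[24] = 44; a[25] = 28; a[26] = 10; a[27] = 32; a[28] = 8; a[29] = 34; a[30] = 10; a[31] = 44; a[32] = 44; a[33] = 4; a[34] = 46; a[35] = 38; a[36] = 44; a[37] = 46; a[38] = 10.
Since (a[37], a[38]) = (a[1], a[2]) = (46, 10) (two consecutive terms determine the rest), the sequence is eventually periodic: after a pre-period of length 1 it cycles with period 36.
For n ≥ 1, a[n] depends only on (n - 1) mod 36. (414 - 1) mod 36 = 17, so a[414] = a[18] = 10.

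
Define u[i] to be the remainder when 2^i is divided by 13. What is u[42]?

12

Computing terms: u[0] = 1,  u[1] = 2,  u[2] = 4,  u[3] = 8,  u[4] = 3,  u[5] = 6,  u[6] = 12,  u[7] = 11,  u[8] = 9,  u[9] = 5,  u[10] = 10,  u[11] = 7,  u[12] = 1.
The sequence repeats with period 12.
(42 - 0) mod 12 = 6, so u[42] = u[6] = 12.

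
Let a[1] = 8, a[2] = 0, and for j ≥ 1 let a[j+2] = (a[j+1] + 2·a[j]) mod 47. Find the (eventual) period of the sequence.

We have a[1] = 8, a[2] = 0, a[3] = 16, a[4] = 16, a[5] = 1, a[6] = 33, a[7] = 35, a[8] = 7, a[9] = 30, a[10] = 44, a[11] = 10, a[12] = 4, a[13] = 24, a[14] = 32, a[15] = 33, a[16] = 3, a[17] = 22, a[18] = 28, a[19] = 25, a[20] = 34, a[21] = 37, a[22] = 11, a[23] = 38, a[24] = 13, a[25] = 42, a[26] = 21, a[27] = 11, a[28] = 6, a[29] = 28, a[30] = 40, a[31] = 2, a[32] = 35, a[33] = 39, a[34] = 15, a[35] = 46, a[36] = 29, a[37] = 27, a[38] = 38, a[39] = 45, a[40] = 27, a[41] = 23, a[42] = 30, a[43] = 29, a[44] = 42, a[45] = 6, a[46] = 43, a[47] = 8, a[48] = 0.
Since (a[47], a[48]) = (a[1], a[2]) = (8, 0) (two consecutive terms determine the rest), the sequence is periodic with period 46.

46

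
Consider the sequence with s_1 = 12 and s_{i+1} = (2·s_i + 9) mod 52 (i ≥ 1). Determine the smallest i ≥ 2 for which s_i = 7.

14

Listing terms: s_1 = 12; s_2 = 33; s_3 = 23; s_4 = 3; s_5 = 15; s_6 = 39; s_7 = 35; s_8 = 27; s_9 = 11; s_{10} = 31; s_{11} = 19; s_{12} = 47; s_{13} = 51; s_{14} = 7; s_{15} = 23.
Since s_{15} = s_3 = 23, the sequence is eventually periodic: after a pre-period of length 2 it cycles with period 12.
The value 7 first appears (with i ≥ 2) at s_{14}.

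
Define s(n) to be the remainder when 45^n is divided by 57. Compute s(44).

30

Listing terms: s(1) = 45; s(2) = 30; s(3) = 39; s(4) = 45.
Since s(4) = s(1) = 45, the sequence is periodic with period 3.
(44 - 1) mod 3 = 1, so s(44) = s(2) = 30.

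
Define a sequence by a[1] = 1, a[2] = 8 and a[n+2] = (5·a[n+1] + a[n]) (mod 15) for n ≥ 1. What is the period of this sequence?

We have a[1] = 1,  a[2] = 8,  a[3] = 11,  a[4] = 3,  a[5] = 11,  a[6] = 13,  a[7] = 1,  a[8] = 3,  a[9] = 1,  a[10] = 8.
Since (a[9], a[10]) = (a[1], a[2]) = (1, 8) (two consecutive terms determine the rest), the sequence is periodic with period 8.

8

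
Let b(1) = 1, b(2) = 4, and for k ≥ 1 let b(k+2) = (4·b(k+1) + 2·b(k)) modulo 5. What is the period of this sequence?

4

b(1) = 1; b(2) = 4; b(3) = 3; b(4) = 0; b(5) = 1; b(6) = 4.
The sequence repeats with period 4.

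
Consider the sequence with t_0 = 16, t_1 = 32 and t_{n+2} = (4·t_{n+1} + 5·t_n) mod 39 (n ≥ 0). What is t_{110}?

Computing terms: t_0 = 16, t_1 = 32, t_2 = 13, t_3 = 17, t_4 = 16, t_5 = 32.
The sequence repeats with period 4.
So t_{110} = t_{0 + ((110-0) mod 4)} = t_2 = 13.

13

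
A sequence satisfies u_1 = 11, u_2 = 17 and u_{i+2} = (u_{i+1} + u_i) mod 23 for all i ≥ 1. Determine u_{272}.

We have u_1 = 11,  u_2 = 17,  u_3 = 5,  u_4 = 22,  u_5 = 4,  u_6 = 3,  u_7 = 7,  u_8 = 10,  u_9 = 17,  u_{10} = 4,  u_{11} = 21,  u_{12} = 2,  u_{13} = 0,  u_{14} = 2,  u_{15} = 2,  u_{16} = 4,  u_{17} = 6,  u_{18} = 10,  u_{19} = 16,  u_{20} = 3,  u_{21} = 19,  u_{22} = 22,  u_{23} = 18,  u_{24} = 17,  u_{25} = 12,  u_{26} = 6,  u_{27} = 18,  u_{28} = 1,  u_{29} = 19,  u_{30} = 20,  u_{31} = 16,  u_{32} = 13,  u_{33} = 6,  u_{34} = 19,  u_{35} = 2,  u_{36} = 21,  u_{37} = 0,  u_{38} = 21,  u_{39} = 21,  u_{40} = 19,  u_{41} = 17,  u_{42} = 13,  u_{43} = 7,  u_{44} = 20,  u_{45} = 4,  u_{46} = 1,  u_{47} = 5,  u_{48} = 6,  u_{49} = 11,  u_{50} = 17.
Since (u_{49}, u_{50}) = (u_1, u_2) = (11, 17) (two consecutive terms determine the rest), the sequence is periodic with period 48.
So u_{272} = u_{1 + ((272-1) mod 48)} = u_{32} = 13.

13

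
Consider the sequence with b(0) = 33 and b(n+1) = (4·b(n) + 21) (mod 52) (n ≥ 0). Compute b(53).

29

We have b(0) = 33,  b(1) = 49,  b(2) = 9,  b(3) = 5,  b(4) = 41,  b(5) = 29,  b(6) = 33.
Since b(6) = b(0) = 33, the sequence is periodic with period 6.
(53 - 0) mod 6 = 5, so b(53) = b(5) = 29.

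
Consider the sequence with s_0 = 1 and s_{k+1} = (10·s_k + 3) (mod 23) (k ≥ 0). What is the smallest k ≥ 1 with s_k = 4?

18

Computing terms: s_0 = 1, s_1 = 13, s_2 = 18, s_3 = 22, s_4 = 16, s_5 = 2, s_6 = 0, s_7 = 3, s_8 = 10, s_9 = 11, s_{10} = 21, s_{11} = 6, s_{12} = 17, s_{13} = 12, s_{14} = 8, s_{15} = 14, s_{16} = 5, s_{17} = 7, s_{18} = 4, s_{19} = 20, s_{20} = 19, s_{21} = 9, s_{22} = 1.
Since s_{22} = s_0 = 1, the sequence is periodic with period 22.
The value 4 first appears (with k ≥ 1) at s_{18}.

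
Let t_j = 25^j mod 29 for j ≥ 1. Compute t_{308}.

We have t_1 = 25,  t_2 = 16,  t_3 = 23,  t_4 = 24,  t_5 = 20,  t_6 = 7,  t_7 = 1,  t_8 = 25.
Since t_8 = t_1 = 25, the sequence is periodic with period 7.
So t_{308} = t_{1 + ((308-1) mod 7)} = t_7 = 1.

1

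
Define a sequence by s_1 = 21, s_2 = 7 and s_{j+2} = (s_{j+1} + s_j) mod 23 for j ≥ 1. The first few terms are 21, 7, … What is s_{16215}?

12

Computing terms: s_1 = 21; s_2 = 7; s_3 = 5; s_4 = 12; s_5 = 17; s_6 = 6; s_7 = 0; s_8 = 6; s_9 = 6; s_{10} = 12; s_{11} = 18; s_{12} = 7; s_{13} = 2; s_{14} = 9; s_{15} = 11; s_{16} = 20; s_{17} = 8; s_{18} = 5; s_{19} = 13; s_{20} = 18; s_{21} = 8; s_{22} = 3; s_{23} = 11; s_{24} = 14; s_{25} = 2; s_{26} = 16; s_{27} = 18; s_{28} = 11; s_{29} = 6; s_{30} = 17; s_{31} = 0; s_{32} = 17; s_{33} = 17; s_{34} = 11; s_{35} = 5; s_{36} = 16; s_{37} = 21; s_{38} = 14; s_{39} = 12; s_{40} = 3; s_{41} = 15; s_{42} = 18; s_{43} = 10; s_{44} = 5; s_{45} = 15; s_{46} = 20; s_{47} = 12; s_{48} = 9; s_{49} = 21; s_{50} = 7.
Since (s_{49}, s_{50}) = (s_1, s_2) = (21, 7) (two consecutive terms determine the rest), the sequence is periodic with period 48.
(16215 - 1) mod 48 = 38, so s_{16215} = s_{39} = 12.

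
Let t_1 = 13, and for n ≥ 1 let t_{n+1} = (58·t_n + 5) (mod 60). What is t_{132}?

11

Computing terms: t_1 = 13; t_2 = 39; t_3 = 47; t_4 = 31; t_5 = 3; t_6 = 59; t_7 = 7; t_8 = 51; t_9 = 23; t_{10} = 19; t_{11} = 27; t_{12} = 11; t_{13} = 43; t_{14} = 39.
Since t_{14} = t_2 = 39, the sequence is eventually periodic: after a pre-period of length 1 it cycles with period 12.
For n ≥ 2, t_n depends only on (n - 2) mod 12. (132 - 2) mod 12 = 10, so t_{132} = t_{12} = 11.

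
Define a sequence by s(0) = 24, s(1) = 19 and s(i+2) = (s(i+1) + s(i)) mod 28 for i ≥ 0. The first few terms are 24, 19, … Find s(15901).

Computing terms: s(0) = 24, s(1) = 19, s(2) = 15, s(3) = 6, s(4) = 21, s(5) = 27, s(6) = 20, s(7) = 19, s(8) = 11, s(9) = 2, s(10) = 13, s(11) = 15, s(12) = 0, s(13) = 15, s(14) = 15, s(15) = 2, s(16) = 17, s(17) = 19, s(18) = 8, s(19) = 27, s(20) = 7, s(21) = 6, s(22) = 13, s(23) = 19, s(24) = 4, s(25) = 23, s(26) = 27, s(27) = 22, s(28) = 21, s(29) = 15, s(30) = 8, s(31) = 23, s(32) = 3, s(33) = 26, s(34) = 1, s(35) = 27, s(36) = 0, s(37) = 27, s(38) = 27, s(39) = 26, s(40) = 25, s(41) = 23, s(42) = 20, s(43) = 15, s(44) = 7, s(45) = 22, s(46) = 1, s(47) = 23, s(48) = 24, s(49) = 19.
The sequence repeats with period 48.
So s(15901) = s(0 + ((15901-0) mod 48)) = s(13) = 15.

15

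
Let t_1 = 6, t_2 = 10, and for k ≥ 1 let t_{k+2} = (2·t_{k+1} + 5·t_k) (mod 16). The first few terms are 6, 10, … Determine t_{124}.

6

Computing terms: t_1 = 6; t_2 = 10; t_3 = 2; t_4 = 6; t_5 = 6; t_6 = 10.
Since (t_5, t_6) = (t_1, t_2) = (6, 10) (two consecutive terms determine the rest), the sequence is periodic with period 4.
So t_{124} = t_{1 + ((124-1) mod 4)} = t_4 = 6.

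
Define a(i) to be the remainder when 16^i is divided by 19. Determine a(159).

Computing terms: a(1) = 16; a(2) = 9; a(3) = 11; a(4) = 5; a(5) = 4; a(6) = 7; a(7) = 17; a(8) = 6; a(9) = 1; a(10) = 16.
Since a(10) = a(1) = 16, the sequence is periodic with period 9.
(159 - 1) mod 9 = 5, so a(159) = a(6) = 7.

7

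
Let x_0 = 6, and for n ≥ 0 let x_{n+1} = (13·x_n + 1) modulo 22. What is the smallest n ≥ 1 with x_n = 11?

3

x_0 = 6; x_1 = 13; x_2 = 16; x_3 = 11; x_4 = 12; x_5 = 3; x_6 = 18; x_7 = 15; x_8 = 20; x_9 = 19; x_{10} = 6.
The sequence repeats with period 10.
The value 11 first appears (with n ≥ 1) at x_3.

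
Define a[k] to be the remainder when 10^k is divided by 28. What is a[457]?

Listing terms: a[1] = 10,  a[2] = 16,  a[3] = 20,  a[4] = 4,  a[5] = 12,  a[6] = 8,  a[7] = 24,  a[8] = 16.
Since a[8] = a[2] = 16, the sequence is eventually periodic: after a pre-period of length 1 it cycles with period 6.
For k ≥ 2, a[k] depends only on (k - 2) mod 6. (457 - 2) mod 6 = 5, so a[457] = a[7] = 24.

24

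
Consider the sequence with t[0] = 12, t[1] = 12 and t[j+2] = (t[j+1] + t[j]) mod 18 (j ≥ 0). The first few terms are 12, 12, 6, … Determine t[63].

0

Computing terms: t[0] = 12,  t[1] = 12,  t[2] = 6,  t[3] = 0,  t[4] = 6,  t[5] = 6,  t[6] = 12,  t[7] = 0,  t[8] = 12,  t[9] = 12.
The sequence repeats with period 8.
So t[63] = t[0 + ((63-0) mod 8)] = t[7] = 0.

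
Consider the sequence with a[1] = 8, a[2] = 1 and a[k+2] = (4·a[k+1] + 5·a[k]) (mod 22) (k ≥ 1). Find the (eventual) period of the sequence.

a[1] = 8; a[2] = 1; a[3] = 0; a[4] = 5; a[5] = 20; a[6] = 17; a[7] = 14; a[8] = 9; a[9] = 18; a[10] = 7; a[11] = 8; a[12] = 1.
Since (a[11], a[12]) = (a[1], a[2]) = (8, 1) (two consecutive terms determine the rest), the sequence is periodic with period 10.

10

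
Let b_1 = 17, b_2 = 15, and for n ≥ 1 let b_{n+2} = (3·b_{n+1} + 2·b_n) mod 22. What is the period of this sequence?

30

We have b_1 = 17; b_2 = 15; b_3 = 13; b_4 = 3; b_5 = 13; b_6 = 1; b_7 = 7; b_8 = 1; b_9 = 17; b_{10} = 9; b_{11} = 17; b_{12} = 3; b_{13} = 21; b_{14} = 3; b_{15} = 7; b_{16} = 5; b_{17} = 7; b_{18} = 9; b_{19} = 19; b_{20} = 9; b_{21} = 21; b_{22} = 15; b_{23} = 21; b_{24} = 5; b_{25} = 13; b_{26} = 5; b_{27} = 19; b_{28} = 1; b_{29} = 19; b_{30} = 15; b_{31} = 17; b_{32} = 15.
Since (b_{31}, b_{32}) = (b_1, b_2) = (17, 15) (two consecutive terms determine the rest), the sequence is periodic with period 30.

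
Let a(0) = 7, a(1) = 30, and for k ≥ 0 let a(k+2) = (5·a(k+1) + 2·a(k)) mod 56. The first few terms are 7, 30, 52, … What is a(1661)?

24

Listing terms: a(0) = 7, a(1) = 30, a(2) = 52, a(3) = 40, a(4) = 24, a(5) = 32, a(6) = 40, a(7) = 40, a(8) = 0, a(9) = 24, a(10) = 8, a(11) = 32, a(12) = 8, a(13) = 48, a(14) = 32, a(15) = 32, a(16) = 0, a(17) = 8, a(18) = 40, a(19) = 48, a(20) = 40, a(21) = 16, a(22) = 48, a(23) = 48, a(24) = 0, a(25) = 40, a(26) = 32, a(27) = 16, a(28) = 32, a(29) = 24, a(30) = 16, a(31) = 16, a(32) = 0, a(33) = 32, a(34) = 48, a(35) = 24, a(36) = 48, a(37) = 8, a(38) = 24, a(39) = 24, a(40) = 0, a(41) = 48, a(42) = 16, a(43) = 8, a(44) = 16, a(45) = 40, a(46) = 8, a(47) = 8, a(48) = 0, a(49) = 16, a(50) = 24, a(51) = 40, a(52) = 24.
Since (a(51), a(52)) = (a(3), a(4)) = (40, 24) (two consecutive terms determine the rest), the sequence is eventually periodic: after a pre-period of length 3 it cycles with period 48.
For k ≥ 3, a(k) depends only on (k - 3) mod 48. (1661 - 3) mod 48 = 26, so a(1661) = a(29) = 24.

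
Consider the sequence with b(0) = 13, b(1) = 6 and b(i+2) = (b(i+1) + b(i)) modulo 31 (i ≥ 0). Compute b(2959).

26

Listing terms: b(0) = 13, b(1) = 6, b(2) = 19, b(3) = 25, b(4) = 13, b(5) = 7, b(6) = 20, b(7) = 27, b(8) = 16, b(9) = 12, b(10) = 28, b(11) = 9, b(12) = 6, b(13) = 15, b(14) = 21, b(15) = 5, b(16) = 26, b(17) = 0, b(18) = 26, b(19) = 26, b(20) = 21, b(21) = 16, b(22) = 6, b(23) = 22, b(24) = 28, b(25) = 19, b(26) = 16, b(27) = 4, b(28) = 20, b(29) = 24, b(30) = 13, b(31) = 6.
The sequence repeats with period 30.
(2959 - 0) mod 30 = 19, so b(2959) = b(19) = 26.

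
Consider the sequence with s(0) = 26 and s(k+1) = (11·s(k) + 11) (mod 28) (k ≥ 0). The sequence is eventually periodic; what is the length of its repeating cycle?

We have s(0) = 26,  s(1) = 17,  s(2) = 2,  s(3) = 5,  s(4) = 10,  s(5) = 9,  s(6) = 26.
The sequence repeats with period 6.

6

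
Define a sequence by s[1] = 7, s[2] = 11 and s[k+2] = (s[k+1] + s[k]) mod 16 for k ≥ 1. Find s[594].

12

We have s[1] = 7,  s[2] = 11,  s[3] = 2,  s[4] = 13,  s[5] = 15,  s[6] = 12,  s[7] = 11,  s[8] = 7,  s[9] = 2,  s[10] = 9,  s[11] = 11,  s[12] = 4,  s[13] = 15,  s[14] = 3,  s[15] = 2,  s[16] = 5,  s[17] = 7,  s[18] = 12,  s[19] = 3,  s[20] = 15,  s[21] = 2,  s[22] = 1,  s[23] = 3,  s[24] = 4,  s[25] = 7,  s[26] = 11.
The sequence repeats with period 24.
So s[594] = s[1 + ((594-1) mod 24)] = s[18] = 12.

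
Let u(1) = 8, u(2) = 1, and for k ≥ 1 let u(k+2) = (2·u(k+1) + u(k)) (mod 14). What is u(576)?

Computing terms: u(1) = 8,  u(2) = 1,  u(3) = 10,  u(4) = 7,  u(5) = 10,  u(6) = 13,  u(7) = 8,  u(8) = 1.
Since (u(7), u(8)) = (u(1), u(2)) = (8, 1) (two consecutive terms determine the rest), the sequence is periodic with period 6.
(576 - 1) mod 6 = 5, so u(576) = u(6) = 13.

13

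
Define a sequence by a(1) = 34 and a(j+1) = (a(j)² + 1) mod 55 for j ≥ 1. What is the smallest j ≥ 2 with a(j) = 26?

4

Computing terms: a(1) = 34,  a(2) = 2,  a(3) = 5,  a(4) = 26,  a(5) = 17,  a(6) = 15,  a(7) = 6,  a(8) = 37,  a(9) = 50,  a(10) = 26.
Since a(10) = a(4) = 26, the sequence is eventually periodic: after a pre-period of length 3 it cycles with period 6.
The value 26 first appears (with j ≥ 2) at a(4).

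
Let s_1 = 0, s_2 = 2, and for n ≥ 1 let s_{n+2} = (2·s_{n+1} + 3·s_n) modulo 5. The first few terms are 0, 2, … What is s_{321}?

We have s_1 = 0; s_2 = 2; s_3 = 4; s_4 = 4; s_5 = 0; s_6 = 2.
Since (s_5, s_6) = (s_1, s_2) = (0, 2) (two consecutive terms determine the rest), the sequence is periodic with period 4.
(321 - 1) mod 4 = 0, so s_{321} = s_1 = 0.

0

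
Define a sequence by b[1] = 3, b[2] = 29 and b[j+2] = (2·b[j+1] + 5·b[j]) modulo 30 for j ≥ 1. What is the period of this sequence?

b[1] = 3; b[2] = 29; b[3] = 13; b[4] = 21; b[5] = 17; b[6] = 19; b[7] = 3; b[8] = 11; b[9] = 7; b[10] = 9; b[11] = 23; b[12] = 1; b[13] = 27; b[14] = 29; b[15] = 13.
Since (b[14], b[15]) = (b[2], b[3]) = (29, 13) (two consecutive terms determine the rest), the sequence is eventually periodic: after a pre-period of length 1 it cycles with period 12.

12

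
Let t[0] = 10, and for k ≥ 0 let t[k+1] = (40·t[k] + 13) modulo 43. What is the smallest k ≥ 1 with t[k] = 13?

We have t[0] = 10, t[1] = 26, t[2] = 21, t[3] = 36, t[4] = 34, t[5] = 40, t[6] = 22, t[7] = 33, t[8] = 0, t[9] = 13, t[10] = 17, t[11] = 5, t[12] = 41, t[13] = 19, t[14] = 42, t[15] = 16, t[16] = 8, t[17] = 32, t[18] = 3, t[19] = 4, t[20] = 1, t[21] = 10.
Since t[21] = t[0] = 10, the sequence is periodic with period 21.
The value 13 first appears (with k ≥ 1) at t[9].

9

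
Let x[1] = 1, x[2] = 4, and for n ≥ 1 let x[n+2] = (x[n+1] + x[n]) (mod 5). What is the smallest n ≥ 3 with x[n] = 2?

7

Computing terms: x[1] = 1, x[2] = 4, x[3] = 0, x[4] = 4, x[5] = 4, x[6] = 3, x[7] = 2, x[8] = 0, x[9] = 2, x[10] = 2, x[11] = 4, x[12] = 1, x[13] = 0, x[14] = 1, x[15] = 1, x[16] = 2, x[17] = 3, x[18] = 0, x[19] = 3, x[20] = 3, x[21] = 1, x[22] = 4.
The sequence repeats with period 20.
The value 2 first appears (with n ≥ 3) at x[7].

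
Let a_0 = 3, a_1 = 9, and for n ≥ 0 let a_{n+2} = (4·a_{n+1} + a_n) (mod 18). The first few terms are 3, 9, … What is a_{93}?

9

a_0 = 3; a_1 = 9; a_2 = 3; a_3 = 3; a_4 = 15; a_5 = 9; a_6 = 15; a_7 = 15; a_8 = 3; a_9 = 9.
Since (a_8, a_9) = (a_0, a_1) = (3, 9) (two consecutive terms determine the rest), the sequence is periodic with period 8.
So a_{93} = a_{0 + ((93-0) mod 8)} = a_5 = 9.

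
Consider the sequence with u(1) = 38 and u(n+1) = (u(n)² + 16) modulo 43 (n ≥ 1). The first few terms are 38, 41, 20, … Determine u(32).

u(1) = 38,  u(2) = 41,  u(3) = 20,  u(4) = 29,  u(5) = 40,  u(6) = 25,  u(7) = 39,  u(8) = 32,  u(9) = 8,  u(10) = 37,  u(11) = 9,  u(12) = 11,  u(13) = 8.
Since u(13) = u(9) = 8, the sequence is eventually periodic: after a pre-period of length 8 it cycles with period 4.
For n ≥ 9, u(n) depends only on (n - 9) mod 4. (32 - 9) mod 4 = 3, so u(32) = u(12) = 11.

11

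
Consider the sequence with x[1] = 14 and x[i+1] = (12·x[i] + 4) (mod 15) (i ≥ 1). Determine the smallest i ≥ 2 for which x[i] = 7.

Listing terms: x[1] = 14; x[2] = 7; x[3] = 13; x[4] = 10; x[5] = 4; x[6] = 7.
Since x[6] = x[2] = 7, the sequence is eventually periodic: after a pre-period of length 1 it cycles with period 4.
The value 7 first appears (with i ≥ 2) at x[2].

2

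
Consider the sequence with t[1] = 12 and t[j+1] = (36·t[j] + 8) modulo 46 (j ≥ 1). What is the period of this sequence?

Listing terms: t[1] = 12; t[2] = 26; t[3] = 24; t[4] = 44; t[5] = 28; t[6] = 4; t[7] = 14; t[8] = 6; t[9] = 40; t[10] = 22; t[11] = 18; t[12] = 12.
Since t[12] = t[1] = 12, the sequence is periodic with period 11.

11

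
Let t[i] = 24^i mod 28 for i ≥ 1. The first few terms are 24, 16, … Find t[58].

Computing terms: t[1] = 24; t[2] = 16; t[3] = 20; t[4] = 4; t[5] = 12; t[6] = 8; t[7] = 24.
The sequence repeats with period 6.
(58 - 1) mod 6 = 3, so t[58] = t[4] = 4.

4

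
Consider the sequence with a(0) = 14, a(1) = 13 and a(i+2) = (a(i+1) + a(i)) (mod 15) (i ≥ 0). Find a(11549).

11

Listing terms: a(0) = 14, a(1) = 13, a(2) = 12, a(3) = 10, a(4) = 7, a(5) = 2, a(6) = 9, a(7) = 11, a(8) = 5, a(9) = 1, a(10) = 6, a(11) = 7, a(12) = 13, a(13) = 5, a(14) = 3, a(15) = 8, a(16) = 11, a(17) = 4, a(18) = 0, a(19) = 4, a(20) = 4, a(21) = 8, a(22) = 12, a(23) = 5, a(24) = 2, a(25) = 7, a(26) = 9, a(27) = 1, a(28) = 10, a(29) = 11, a(30) = 6, a(31) = 2, a(32) = 8, a(33) = 10, a(34) = 3, a(35) = 13, a(36) = 1, a(37) = 14, a(38) = 0, a(39) = 14, a(40) = 14, a(41) = 13.
The sequence repeats with period 40.
(11549 - 0) mod 40 = 29, so a(11549) = a(29) = 11.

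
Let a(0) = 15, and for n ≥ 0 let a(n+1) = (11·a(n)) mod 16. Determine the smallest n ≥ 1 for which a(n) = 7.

a(0) = 15,  a(1) = 5,  a(2) = 7,  a(3) = 13,  a(4) = 15.
Since a(4) = a(0) = 15, the sequence is periodic with period 4.
The value 7 first appears (with n ≥ 1) at a(2).

2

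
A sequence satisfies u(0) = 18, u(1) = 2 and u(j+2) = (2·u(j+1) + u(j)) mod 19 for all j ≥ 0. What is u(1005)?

8

Listing terms: u(0) = 18; u(1) = 2; u(2) = 3; u(3) = 8; u(4) = 0; u(5) = 8; u(6) = 16; u(7) = 2; u(8) = 1; u(9) = 4; u(10) = 9; u(11) = 3; u(12) = 15; u(13) = 14; u(14) = 5; u(15) = 5; u(16) = 15; u(17) = 16; u(18) = 9; u(19) = 15; u(20) = 1; u(21) = 17; u(22) = 16; u(23) = 11; u(24) = 0; u(25) = 11; u(26) = 3; u(27) = 17; u(28) = 18; u(29) = 15; u(30) = 10; u(31) = 16; u(32) = 4; u(33) = 5; u(34) = 14; u(35) = 14; u(36) = 4; u(37) = 3; u(38) = 10; u(39) = 4; u(40) = 18; u(41) = 2.
The sequence repeats with period 40.
So u(1005) = u(0 + ((1005-0) mod 40)) = u(5) = 8.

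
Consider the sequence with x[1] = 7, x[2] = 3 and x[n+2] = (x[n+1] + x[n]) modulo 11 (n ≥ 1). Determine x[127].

4

Computing terms: x[1] = 7; x[2] = 3; x[3] = 10; x[4] = 2; x[5] = 1; x[6] = 3; x[7] = 4; x[8] = 7; x[9] = 0; x[10] = 7; x[11] = 7; x[12] = 3.
Since (x[11], x[12]) = (x[1], x[2]) = (7, 3) (two consecutive terms determine the rest), the sequence is periodic with period 10.
So x[127] = x[1 + ((127-1) mod 10)] = x[7] = 4.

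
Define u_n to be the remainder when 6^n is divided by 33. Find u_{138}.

Computing terms: u_1 = 6,  u_2 = 3,  u_3 = 18,  u_4 = 9,  u_5 = 21,  u_6 = 27,  u_7 = 30,  u_8 = 15,  u_9 = 24,  u_{10} = 12,  u_{11} = 6.
Since u_{11} = u_1 = 6, the sequence is periodic with period 10.
(138 - 1) mod 10 = 7, so u_{138} = u_8 = 15.

15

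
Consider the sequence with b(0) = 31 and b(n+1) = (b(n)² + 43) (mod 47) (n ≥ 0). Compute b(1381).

44

Computing terms: b(0) = 31,  b(1) = 17,  b(2) = 3,  b(3) = 5,  b(4) = 21,  b(5) = 14,  b(6) = 4,  b(7) = 12,  b(8) = 46,  b(9) = 44,  b(10) = 5.
Since b(10) = b(3) = 5, the sequence is eventually periodic: after a pre-period of length 3 it cycles with period 7.
For n ≥ 3, b(n) depends only on (n - 3) mod 7. (1381 - 3) mod 7 = 6, so b(1381) = b(9) = 44.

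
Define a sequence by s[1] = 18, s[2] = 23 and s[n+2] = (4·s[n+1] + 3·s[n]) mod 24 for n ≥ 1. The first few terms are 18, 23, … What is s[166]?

We have s[1] = 18,  s[2] = 23,  s[3] = 2,  s[4] = 5,  s[5] = 2,  s[6] = 23,  s[7] = 2.
Since (s[6], s[7]) = (s[2], s[3]) = (23, 2) (two consecutive terms determine the rest), the sequence is eventually periodic: after a pre-period of length 1 it cycles with period 4.
For n ≥ 2, s[n] depends only on (n - 2) mod 4. (166 - 2) mod 4 = 0, so s[166] = s[2] = 23.

23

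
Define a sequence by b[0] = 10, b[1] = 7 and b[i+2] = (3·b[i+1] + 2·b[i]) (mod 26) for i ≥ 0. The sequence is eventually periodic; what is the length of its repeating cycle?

Listing terms: b[0] = 10,  b[1] = 7,  b[2] = 15,  b[3] = 7,  b[4] = 25,  b[5] = 11,  b[6] = 5,  b[7] = 11,  b[8] = 17,  b[9] = 21,  b[10] = 19,  b[11] = 21,  b[12] = 23,  b[13] = 7,  b[14] = 15.
Since (b[13], b[14]) = (b[1], b[2]) = (7, 15) (two consecutive terms determine the rest), the sequence is eventually periodic: after a pre-period of length 1 it cycles with period 12.

12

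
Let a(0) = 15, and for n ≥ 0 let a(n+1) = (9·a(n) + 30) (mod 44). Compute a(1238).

a(0) = 15; a(1) = 33; a(2) = 19; a(3) = 25; a(4) = 35; a(5) = 37; a(6) = 11; a(7) = 41; a(8) = 3; a(9) = 13; a(10) = 15.
The sequence repeats with period 10.
(1238 - 0) mod 10 = 8, so a(1238) = a(8) = 3.

3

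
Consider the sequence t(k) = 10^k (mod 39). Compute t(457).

10

Listing terms: t(1) = 10; t(2) = 22; t(3) = 25; t(4) = 16; t(5) = 4; t(6) = 1; t(7) = 10.
The sequence repeats with period 6.
So t(457) = t(1 + ((457-1) mod 6)) = t(1) = 10.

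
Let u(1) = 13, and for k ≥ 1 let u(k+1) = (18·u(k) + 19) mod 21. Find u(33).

16

Listing terms: u(1) = 13; u(2) = 1; u(3) = 16; u(4) = 13.
The sequence repeats with period 3.
So u(33) = u(1 + ((33-1) mod 3)) = u(3) = 16.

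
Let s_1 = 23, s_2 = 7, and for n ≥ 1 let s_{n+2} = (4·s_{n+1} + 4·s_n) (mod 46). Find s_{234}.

s_1 = 23, s_2 = 7, s_3 = 28, s_4 = 2, s_5 = 28, s_6 = 28, s_7 = 40, s_8 = 42, s_9 = 6, s_{10} = 8, s_{11} = 10, s_{12} = 26, s_{13} = 6, s_{14} = 36, s_{15} = 30, s_{16} = 34, s_{17} = 26, s_{18} = 10, s_{19} = 6, s_{20} = 18, s_{21} = 4, s_{22} = 42, s_{23} = 0, s_{24} = 30, s_{25} = 28, s_{26} = 2.
Since (s_{25}, s_{26}) = (s_3, s_4) = (28, 2) (two consecutive terms determine the rest), the sequence is eventually periodic: after a pre-period of length 2 it cycles with period 22.
For n ≥ 3, s_n depends only on (n - 3) mod 22. (234 - 3) mod 22 = 11, so s_{234} = s_{14} = 36.

36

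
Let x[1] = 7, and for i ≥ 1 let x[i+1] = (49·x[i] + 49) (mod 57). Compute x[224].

x[1] = 7; x[2] = 50; x[3] = 48; x[4] = 7.
The sequence repeats with period 3.
(224 - 1) mod 3 = 1, so x[224] = x[2] = 50.

50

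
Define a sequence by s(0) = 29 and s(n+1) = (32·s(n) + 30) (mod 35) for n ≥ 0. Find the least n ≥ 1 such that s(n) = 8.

Computing terms: s(0) = 29,  s(1) = 13,  s(2) = 26,  s(3) = 22,  s(4) = 34,  s(5) = 33,  s(6) = 1,  s(7) = 27,  s(8) = 19,  s(9) = 8,  s(10) = 6,  s(11) = 12,  s(12) = 29.
Since s(12) = s(0) = 29, the sequence is periodic with period 12.
The value 8 first appears (with n ≥ 1) at s(9).

9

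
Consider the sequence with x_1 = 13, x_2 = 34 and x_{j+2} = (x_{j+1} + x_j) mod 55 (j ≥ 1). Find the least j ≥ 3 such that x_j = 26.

Listing terms: x_1 = 13,  x_2 = 34,  x_3 = 47,  x_4 = 26,  x_5 = 18,  x_6 = 44,  x_7 = 7,  x_8 = 51,  x_9 = 3,  x_{10} = 54,  x_{11} = 2,  x_{12} = 1,  x_{13} = 3,  x_{14} = 4,  x_{15} = 7,  x_{16} = 11,  x_{17} = 18,  x_{18} = 29,  x_{19} = 47,  x_{20} = 21,  x_{21} = 13,  x_{22} = 34.
The sequence repeats with period 20.
The value 26 first appears (with j ≥ 3) at x_4.

4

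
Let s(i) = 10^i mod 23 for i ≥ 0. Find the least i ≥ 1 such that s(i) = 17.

We have s(0) = 1; s(1) = 10; s(2) = 8; s(3) = 11; s(4) = 18; s(5) = 19; s(6) = 6; s(7) = 14; s(8) = 2; s(9) = 20; s(10) = 16; s(11) = 22; s(12) = 13; s(13) = 15; s(14) = 12; s(15) = 5; s(16) = 4; s(17) = 17; s(18) = 9; s(19) = 21; s(20) = 3; s(21) = 7; s(22) = 1.
Since s(22) = s(0) = 1, the sequence is periodic with period 22.
The value 17 first appears (with i ≥ 1) at s(17).

17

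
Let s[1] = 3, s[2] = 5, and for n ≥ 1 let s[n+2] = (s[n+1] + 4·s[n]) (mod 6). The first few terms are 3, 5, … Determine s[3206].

Computing terms: s[1] = 3,  s[2] = 5,  s[3] = 5,  s[4] = 1,  s[5] = 3,  s[6] = 1,  s[7] = 1,  s[8] = 5,  s[9] = 3,  s[10] = 5.
The sequence repeats with period 8.
(3206 - 1) mod 8 = 5, so s[3206] = s[6] = 1.

1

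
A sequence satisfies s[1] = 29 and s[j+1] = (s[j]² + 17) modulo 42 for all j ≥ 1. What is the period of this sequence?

We have s[1] = 29,  s[2] = 18,  s[3] = 5,  s[4] = 0,  s[5] = 17,  s[6] = 12,  s[7] = 35,  s[8] = 24,  s[9] = 5.
Since s[9] = s[3] = 5, the sequence is eventually periodic: after a pre-period of length 2 it cycles with period 6.

6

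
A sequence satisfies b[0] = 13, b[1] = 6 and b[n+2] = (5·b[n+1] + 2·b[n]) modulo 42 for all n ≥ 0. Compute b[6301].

b[0] = 13, b[1] = 6, b[2] = 14, b[3] = 40, b[4] = 18, b[5] = 2, b[6] = 4, b[7] = 24, b[8] = 2, b[9] = 16, b[10] = 0, b[11] = 32, b[12] = 34, b[13] = 24, b[14] = 20, b[15] = 22, b[16] = 24, b[17] = 38, b[18] = 28, b[19] = 6, b[20] = 2, b[21] = 22, b[22] = 30, b[23] = 26, b[24] = 22, b[25] = 36, b[26] = 14, b[27] = 16, b[28] = 24, b[29] = 26, b[30] = 10, b[31] = 18, b[32] = 26, b[33] = 40, b[34] = 0, b[35] = 38, b[36] = 22, b[37] = 18, b[38] = 8, b[39] = 34, b[40] = 18, b[41] = 32, b[42] = 28, b[43] = 36, b[44] = 26, b[45] = 34, b[46] = 12, b[47] = 2, b[48] = 34, b[49] = 6, b[50] = 14.
Since (b[49], b[50]) = (b[1], b[2]) = (6, 14) (two consecutive terms determine the rest), the sequence is eventually periodic: after a pre-period of length 1 it cycles with period 48.
For n ≥ 1, b[n] depends only on (n - 1) mod 48. (6301 - 1) mod 48 = 12, so b[6301] = b[13] = 24.

24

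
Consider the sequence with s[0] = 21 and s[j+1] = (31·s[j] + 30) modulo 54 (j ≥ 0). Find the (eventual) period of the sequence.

We have s[0] = 21, s[1] = 33, s[2] = 27, s[3] = 3, s[4] = 15, s[5] = 9, s[6] = 39, s[7] = 51, s[8] = 45, s[9] = 21.
Since s[9] = s[0] = 21, the sequence is periodic with period 9.

9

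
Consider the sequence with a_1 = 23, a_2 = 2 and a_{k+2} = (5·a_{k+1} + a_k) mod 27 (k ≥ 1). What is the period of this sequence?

8

Listing terms: a_1 = 23; a_2 = 2; a_3 = 6; a_4 = 5; a_5 = 4; a_6 = 25; a_7 = 21; a_8 = 22; a_9 = 23; a_{10} = 2.
Since (a_9, a_{10}) = (a_1, a_2) = (23, 2) (two consecutive terms determine the rest), the sequence is periodic with period 8.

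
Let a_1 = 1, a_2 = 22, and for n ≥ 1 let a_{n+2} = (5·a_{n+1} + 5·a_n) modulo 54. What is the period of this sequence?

9

a_1 = 1; a_2 = 22; a_3 = 7; a_4 = 37; a_5 = 4; a_6 = 43; a_7 = 19; a_8 = 40; a_9 = 25; a_{10} = 1; a_{11} = 22.
The sequence repeats with period 9.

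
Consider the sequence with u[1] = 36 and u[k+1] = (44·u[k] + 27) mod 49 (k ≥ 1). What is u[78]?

Computing terms: u[1] = 36; u[2] = 43; u[3] = 8; u[4] = 36.
The sequence repeats with period 3.
(78 - 1) mod 3 = 2, so u[78] = u[3] = 8.

8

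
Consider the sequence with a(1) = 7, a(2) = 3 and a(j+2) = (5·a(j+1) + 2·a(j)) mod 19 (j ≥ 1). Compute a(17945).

a(1) = 7,  a(2) = 3,  a(3) = 10,  a(4) = 18,  a(5) = 15,  a(6) = 16,  a(7) = 15,  a(8) = 12,  a(9) = 14,  a(10) = 18,  a(11) = 4,  a(12) = 18,  a(13) = 3,  a(14) = 13,  a(15) = 14,  a(16) = 1,  a(17) = 14,  a(18) = 15,  a(19) = 8,  a(20) = 13,  a(21) = 5,  a(22) = 13,  a(23) = 18,  a(24) = 2,  a(25) = 8,  a(26) = 6,  a(27) = 8,  a(28) = 14,  a(29) = 10,  a(30) = 2,  a(31) = 11,  a(32) = 2,  a(33) = 13,  a(34) = 12,  a(35) = 10,  a(36) = 17,  a(37) = 10,  a(38) = 8,  a(39) = 3,  a(40) = 12,  a(41) = 9,  a(42) = 12,  a(43) = 2,  a(44) = 15,  a(45) = 3,  a(46) = 7,  a(47) = 3.
Since (a(46), a(47)) = (a(1), a(2)) = (7, 3) (two consecutive terms determine the rest), the sequence is periodic with period 45.
So a(17945) = a(1 + ((17945-1) mod 45)) = a(35) = 10.

10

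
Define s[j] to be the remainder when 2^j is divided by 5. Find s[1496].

s[0] = 1,  s[1] = 2,  s[2] = 4,  s[3] = 3,  s[4] = 1.
Since s[4] = s[0] = 1, the sequence is periodic with period 4.
So s[1496] = s[0 + ((1496-0) mod 4)] = s[0] = 1.

1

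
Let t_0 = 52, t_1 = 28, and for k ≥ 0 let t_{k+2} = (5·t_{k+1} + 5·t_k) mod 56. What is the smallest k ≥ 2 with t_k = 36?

We have t_0 = 52, t_1 = 28, t_2 = 8, t_3 = 12, t_4 = 44, t_5 = 0, t_6 = 52, t_7 = 36, t_8 = 48, t_9 = 28, t_{10} = 44, t_{11} = 24, t_{12} = 4, t_{13} = 28, t_{14} = 48, t_{15} = 44, t_{16} = 12, t_{17} = 0, t_{18} = 4, t_{19} = 20, t_{20} = 8, t_{21} = 28, t_{22} = 12, t_{23} = 32, t_{24} = 52, t_{25} = 28.
The sequence repeats with period 24.
The value 36 first appears (with k ≥ 2) at t_7.

7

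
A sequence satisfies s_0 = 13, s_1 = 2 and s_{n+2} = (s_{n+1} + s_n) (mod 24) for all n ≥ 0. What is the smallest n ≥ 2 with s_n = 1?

Computing terms: s_0 = 13, s_1 = 2, s_2 = 15, s_3 = 17, s_4 = 8, s_5 = 1, s_6 = 9, s_7 = 10, s_8 = 19, s_9 = 5, s_{10} = 0, s_{11} = 5, s_{12} = 5, s_{13} = 10, s_{14} = 15, s_{15} = 1, s_{16} = 16, s_{17} = 17, s_{18} = 9, s_{19} = 2, s_{20} = 11, s_{21} = 13, s_{22} = 0, s_{23} = 13, s_{24} = 13, s_{25} = 2.
The sequence repeats with period 24.
The value 1 first appears (with n ≥ 2) at s_5.

5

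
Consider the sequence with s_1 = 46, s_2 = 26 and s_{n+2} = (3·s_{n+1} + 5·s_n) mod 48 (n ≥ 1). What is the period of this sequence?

Computing terms: s_1 = 46, s_2 = 26, s_3 = 20, s_4 = 46, s_5 = 46, s_6 = 32, s_7 = 38, s_8 = 34, s_9 = 4, s_{10} = 38, s_{11} = 38, s_{12} = 16, s_{13} = 46, s_{14} = 26.
Since (s_{13}, s_{14}) = (s_1, s_2) = (46, 26) (two consecutive terms determine the rest), the sequence is periodic with period 12.

12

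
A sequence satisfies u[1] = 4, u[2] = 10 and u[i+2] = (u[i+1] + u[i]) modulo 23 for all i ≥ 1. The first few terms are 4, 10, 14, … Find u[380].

u[1] = 4; u[2] = 10; u[3] = 14; u[4] = 1; u[5] = 15; u[6] = 16; u[7] = 8; u[8] = 1; u[9] = 9; u[10] = 10; u[11] = 19; u[12] = 6; u[13] = 2; u[14] = 8; u[15] = 10; u[16] = 18; u[17] = 5; u[18] = 0; u[19] = 5; u[20] = 5; u[21] = 10; u[22] = 15; u[23] = 2; u[24] = 17; u[25] = 19; u[26] = 13; u[27] = 9; u[28] = 22; u[29] = 8; u[30] = 7; u[31] = 15; u[32] = 22; u[33] = 14; u[34] = 13; u[35] = 4; u[36] = 17; u[37] = 21; u[38] = 15; u[39] = 13; u[40] = 5; u[41] = 18; u[42] = 0; u[43] = 18; u[44] = 18; u[45] = 13; u[46] = 8; u[47] = 21; u[48] = 6; u[49] = 4; u[50] = 10.
The sequence repeats with period 48.
(380 - 1) mod 48 = 43, so u[380] = u[44] = 18.

18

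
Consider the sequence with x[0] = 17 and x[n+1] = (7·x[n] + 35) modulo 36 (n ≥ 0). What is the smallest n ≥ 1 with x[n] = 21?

Computing terms: x[0] = 17; x[1] = 10; x[2] = 33; x[3] = 14; x[4] = 25; x[5] = 30; x[6] = 29; x[7] = 22; x[8] = 9; x[9] = 26; x[10] = 1; x[11] = 6; x[12] = 5; x[13] = 34; x[14] = 21; x[15] = 2; x[16] = 13; x[17] = 18; x[18] = 17.
The sequence repeats with period 18.
The value 21 first appears (with n ≥ 1) at x[14].

14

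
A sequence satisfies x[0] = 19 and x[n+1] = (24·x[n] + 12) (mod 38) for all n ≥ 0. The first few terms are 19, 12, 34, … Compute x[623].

34

Computing terms: x[0] = 19,  x[1] = 12,  x[2] = 34,  x[3] = 30,  x[4] = 10,  x[5] = 24,  x[6] = 18,  x[7] = 26,  x[8] = 28,  x[9] = 0,  x[10] = 12.
Since x[10] = x[1] = 12, the sequence is eventually periodic: after a pre-period of length 1 it cycles with period 9.
For n ≥ 1, x[n] depends only on (n - 1) mod 9. (623 - 1) mod 9 = 1, so x[623] = x[2] = 34.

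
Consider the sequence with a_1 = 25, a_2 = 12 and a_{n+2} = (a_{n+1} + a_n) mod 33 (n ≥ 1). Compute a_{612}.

a_1 = 25; a_2 = 12; a_3 = 4; a_4 = 16; a_5 = 20; a_6 = 3; a_7 = 23; a_8 = 26; a_9 = 16; a_{10} = 9; a_{11} = 25; a_{12} = 1; a_{13} = 26; a_{14} = 27; a_{15} = 20; a_{16} = 14; a_{17} = 1; a_{18} = 15; a_{19} = 16; a_{20} = 31; a_{21} = 14; a_{22} = 12; a_{23} = 26; a_{24} = 5; a_{25} = 31; a_{26} = 3; a_{27} = 1; a_{28} = 4; a_{29} = 5; a_{30} = 9; a_{31} = 14; a_{32} = 23; a_{33} = 4; a_{34} = 27; a_{35} = 31; a_{36} = 25; a_{37} = 23; a_{38} = 15; a_{39} = 5; a_{40} = 20; a_{41} = 25; a_{42} = 12.
The sequence repeats with period 40.
So a_{612} = a_{1 + ((612-1) mod 40)} = a_{12} = 1.

1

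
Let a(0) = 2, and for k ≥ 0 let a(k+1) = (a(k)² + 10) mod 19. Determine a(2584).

14

Listing terms: a(0) = 2, a(1) = 14, a(2) = 16, a(3) = 0, a(4) = 10, a(5) = 15, a(6) = 7, a(7) = 2.
Since a(7) = a(0) = 2, the sequence is periodic with period 7.
So a(2584) = a(0 + ((2584-0) mod 7)) = a(1) = 14.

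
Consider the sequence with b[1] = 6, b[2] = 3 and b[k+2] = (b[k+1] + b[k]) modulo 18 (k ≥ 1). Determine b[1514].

Computing terms: b[1] = 6; b[2] = 3; b[3] = 9; b[4] = 12; b[5] = 3; b[6] = 15; b[7] = 0; b[8] = 15; b[9] = 15; b[10] = 12; b[11] = 9; b[12] = 3; b[13] = 12; b[14] = 15; b[15] = 9; b[16] = 6; b[17] = 15; b[18] = 3; b[19] = 0; b[20] = 3; b[21] = 3; b[22] = 6; b[23] = 9; b[24] = 15; b[25] = 6; b[26] = 3.
The sequence repeats with period 24.
So b[1514] = b[1 + ((1514-1) mod 24)] = b[2] = 3.

3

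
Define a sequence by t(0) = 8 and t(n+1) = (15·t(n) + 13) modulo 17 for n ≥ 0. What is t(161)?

14

Listing terms: t(0) = 8, t(1) = 14, t(2) = 2, t(3) = 9, t(4) = 12, t(5) = 6, t(6) = 1, t(7) = 11, t(8) = 8.
The sequence repeats with period 8.
So t(161) = t(0 + ((161-0) mod 8)) = t(1) = 14.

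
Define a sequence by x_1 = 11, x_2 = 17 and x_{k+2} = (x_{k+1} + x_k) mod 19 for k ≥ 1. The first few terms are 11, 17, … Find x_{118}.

11

Listing terms: x_1 = 11,  x_2 = 17,  x_3 = 9,  x_4 = 7,  x_5 = 16,  x_6 = 4,  x_7 = 1,  x_8 = 5,  x_9 = 6,  x_{10} = 11,  x_{11} = 17.
The sequence repeats with period 9.
So x_{118} = x_{1 + ((118-1) mod 9)} = x_1 = 11.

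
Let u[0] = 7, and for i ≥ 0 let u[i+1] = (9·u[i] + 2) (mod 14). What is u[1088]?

13

Listing terms: u[0] = 7; u[1] = 9; u[2] = 13; u[3] = 7.
Since u[3] = u[0] = 7, the sequence is periodic with period 3.
So u[1088] = u[0 + ((1088-0) mod 3)] = u[2] = 13.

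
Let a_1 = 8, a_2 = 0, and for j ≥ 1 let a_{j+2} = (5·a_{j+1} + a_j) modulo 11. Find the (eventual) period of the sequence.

24

Listing terms: a_1 = 8, a_2 = 0, a_3 = 8, a_4 = 7, a_5 = 10, a_6 = 2, a_7 = 9, a_8 = 3, a_9 = 2, a_{10} = 2, a_{11} = 1, a_{12} = 7, a_{13} = 3, a_{14} = 0, a_{15} = 3, a_{16} = 4, a_{17} = 1, a_{18} = 9, a_{19} = 2, a_{20} = 8, a_{21} = 9, a_{22} = 9, a_{23} = 10, a_{24} = 4, a_{25} = 8, a_{26} = 0.
Since (a_{25}, a_{26}) = (a_1, a_2) = (8, 0) (two consecutive terms determine the rest), the sequence is periodic with period 24.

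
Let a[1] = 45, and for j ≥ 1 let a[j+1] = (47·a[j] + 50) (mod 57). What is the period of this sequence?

18

Listing terms: a[1] = 45, a[2] = 56, a[3] = 3, a[4] = 20, a[5] = 21, a[6] = 11, a[7] = 54, a[8] = 23, a[9] = 48, a[10] = 26, a[11] = 18, a[12] = 41, a[13] = 39, a[14] = 2, a[15] = 30, a[16] = 35, a[17] = 42, a[18] = 29, a[19] = 45.
Since a[19] = a[1] = 45, the sequence is periodic with period 18.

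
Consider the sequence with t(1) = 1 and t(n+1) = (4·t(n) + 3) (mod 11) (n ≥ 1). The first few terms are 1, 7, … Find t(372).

7

Listing terms: t(1) = 1; t(2) = 7; t(3) = 9; t(4) = 6; t(5) = 5; t(6) = 1.
The sequence repeats with period 5.
(372 - 1) mod 5 = 1, so t(372) = t(2) = 7.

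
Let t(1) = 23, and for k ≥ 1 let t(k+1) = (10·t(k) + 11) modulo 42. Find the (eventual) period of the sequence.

We have t(1) = 23,  t(2) = 31,  t(3) = 27,  t(4) = 29,  t(5) = 7,  t(6) = 39,  t(7) = 23.
Since t(7) = t(1) = 23, the sequence is periodic with period 6.

6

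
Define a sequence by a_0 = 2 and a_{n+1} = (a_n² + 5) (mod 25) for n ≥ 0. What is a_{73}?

We have a_0 = 2; a_1 = 9; a_2 = 11; a_3 = 1; a_4 = 6; a_5 = 16; a_6 = 11.
Since a_6 = a_2 = 11, the sequence is eventually periodic: after a pre-period of length 2 it cycles with period 4.
For n ≥ 2, a_n depends only on (n - 2) mod 4. (73 - 2) mod 4 = 3, so a_{73} = a_5 = 16.

16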